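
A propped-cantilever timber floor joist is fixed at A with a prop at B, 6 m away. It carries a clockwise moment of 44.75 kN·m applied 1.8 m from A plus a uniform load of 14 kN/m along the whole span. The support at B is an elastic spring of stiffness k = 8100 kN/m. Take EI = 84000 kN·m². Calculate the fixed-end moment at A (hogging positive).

Remove the prop at B; the released (primary) structure is a cantilever built in at A.
Free-end deflection of the primary structure under the applied loading (downward +):
  clockwise couple 44.75 at a = 1.8: M₀a(2L − a)/(2EI) = 410.8/EI
  UDL 14: wL⁴/(8EI) = 2268/EI
  δ_0 = 2679/EI
Flexibility coefficient — unit upward force at B: δ_{BB} = L³/(3EI) = 72/EI.
With EI = 84000 kN·m²: δ_0 = 0.031891 m and δ_{BB} = 0.000857 m/kN.
Compatibility — the spring shortens by R_B/k under the reaction it provides: δ_0 − R_B·δ_{BB} = R_B/k. With 1/k = 0.000123 m/kN, R_B = δ_0 / (δ_{BB} + 1/k) = 0.031891 / (0.000857 + 0.000123) = 32.52 kN.
Moment equilibrium about A: M_A = Σ(load moments about A) − R_B·L = 296.8 − 32.52×6 = 101.6 kN·m.

M_A = 101.6 kN·m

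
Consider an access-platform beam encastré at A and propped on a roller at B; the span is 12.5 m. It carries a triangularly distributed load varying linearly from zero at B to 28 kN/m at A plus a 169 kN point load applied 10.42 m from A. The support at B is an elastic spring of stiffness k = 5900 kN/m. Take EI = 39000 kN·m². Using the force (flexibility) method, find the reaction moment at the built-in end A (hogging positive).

M_A = 482.9 kN·m

Take the reaction at B as the redundant and release it; the primary structure is a cantilever fixed at A.
Primary-structure tip deflection at B by superposition:
  triangular load, peak 28 at the fixed end: w₀L⁴/(30EI) = 22786/EI
  point load 169 at a = 10.42: Pa²(3L − a)/(6EI) = 82817/EI
  δ_0 = 105603/EI
Tip deflection under a unit load at B: L³/(3EI) = 651/EI.
With EI = 39000 kN·m²: δ_0 = 2.7078 m and δ_{BB} = 0.016693 m/kN.
Compatibility — the spring shortens by R_B/k under the reaction it provides: δ_0 − R_B·δ_{BB} = R_B/k. With 1/k = 0.000169 m/kN, R_B = δ_0 / (δ_{BB} + 1/k) = 2.7078 / (0.016693 + 0.000169) = 160.6 kN.
Moment equilibrium about A: M_A = Σ(load moments about A) − R_B·L = 2490 − 160.6×12.5 = 482.9 kN·m.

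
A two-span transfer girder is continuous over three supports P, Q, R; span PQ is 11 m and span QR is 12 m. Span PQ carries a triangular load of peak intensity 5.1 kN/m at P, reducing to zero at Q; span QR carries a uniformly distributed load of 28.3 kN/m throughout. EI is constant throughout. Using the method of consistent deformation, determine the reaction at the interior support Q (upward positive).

Insert a hinge at Q; M_Q is the redundant, and each span becomes simply supported.
End slopes at the hinge Q, treating each span as simply supported:
  span PQ: triangular load, peak 5.1: 7w₀L³/(360EI) = 132/EI
  span QR: UDL 28.3: wL³/(24EI) = 2038/EI
  relative rotation θ_0 = (132 + 2038)/EI = 2170/EI
A unit hogging moment at Q produces rotation L₁/(3EI) + L₂/(3EI) = 7.667/EI.
Compatibility: M_Q·(L₁+L₂)/(3EI) = θ_0, giving M_Q = 283 kN·m (hogging).
Span PQ, ΣM about P with M_Q applied at Q: R_Q^{PQ}·11 = 102.8 + 283, so R_Q^{PQ} = 35.08 kN and R_P = 28.05 − 35.08 = -7.026 kN.
Span QR, ΣM about R: R_Q^{QR}·12 = 2038 + 283, so R_Q^{QR} = 193.4 kN and R_R = 339.6 − 193.4 = 146.2 kN.
R_Q = 35.08 + 193.4 = 228.5 kN.

R_Q = 228.5 kN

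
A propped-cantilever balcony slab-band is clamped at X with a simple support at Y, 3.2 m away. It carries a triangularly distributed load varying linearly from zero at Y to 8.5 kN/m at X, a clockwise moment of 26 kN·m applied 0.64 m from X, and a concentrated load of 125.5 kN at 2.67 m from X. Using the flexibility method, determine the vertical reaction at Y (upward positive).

Remove the prop at Y; the released (primary) structure is a cantilever built in at X.
Downward deflection at the released point Y due to the loads:
  triangular load, peak 8.5 at the fixed end: w₀L⁴/(30EI) = 29.71/EI
  clockwise couple 26 at a = 0.64: M₀a(2L − a)/(2EI) = 47.92/EI
  point load 125.5 at a = 2.67: Pa²(3L − a)/(6EI) = 1033/EI
  δ_0 = 1111/EI
Flexibility coefficient — unit upward force at Y: δ_{YY} = L³/(3EI) = 10.92/EI.
The prop prevents deflection at Y: R_Y = δ_0/δ_{YY} = 1111/10.92 = 101.7 kN.

R_Y = 101.7 kN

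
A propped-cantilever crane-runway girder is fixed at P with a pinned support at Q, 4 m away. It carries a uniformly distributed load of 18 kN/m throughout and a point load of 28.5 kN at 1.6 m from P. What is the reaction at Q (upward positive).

Take the reaction at Q as the redundant and release it; the primary structure is a cantilever fixed at P.
Primary-structure tip deflection at Q by superposition:
  UDL 18: wL⁴/(8EI) = 576/EI
  point load 28.5 at a = 1.6: Pa²(3L − a)/(6EI) = 126.5/EI
  δ_0 = 702.5/EI
Tip deflection under a unit load at Q: L³/(3EI) = 21.33/EI.
The prop prevents deflection at Q: R_Q = δ_0/δ_{QQ} = 702.5/21.33 = 32.93 kN.

R_Q = 32.93 kN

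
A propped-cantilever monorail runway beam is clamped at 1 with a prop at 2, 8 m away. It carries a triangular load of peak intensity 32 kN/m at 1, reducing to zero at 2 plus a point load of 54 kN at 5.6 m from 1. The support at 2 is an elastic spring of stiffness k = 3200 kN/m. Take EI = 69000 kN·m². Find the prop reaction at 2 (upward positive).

Release the roller at 2. Primary structure: cantilever fixed at 1.
Free-end deflection of the primary structure under the applied loading (downward +):
  triangular load, peak 32 at the fixed end: w₀L⁴/(30EI) = 4369/EI
  point load 54 at a = 5.6: Pa²(3L − a)/(6EI) = 5193/EI
  δ_0 = 9562/EI
Tip deflection under a unit load at 2: L³/(3EI) = 170.7/EI.
With EI = 69000 kN·m²: δ_0 = 0.13858 m and δ_{22} = 0.002473 m/kN.
Compatibility — the spring shortens by R_2/k under the reaction it provides: δ_0 − R_2·δ_{22} = R_2/k. With 1/k = 0.000313 m/kN, R_2 = δ_0 / (δ_{22} + 1/k) = 0.13858 / (0.002473 + 0.000313) = 49.74 kN.

R_2 = 49.74 kN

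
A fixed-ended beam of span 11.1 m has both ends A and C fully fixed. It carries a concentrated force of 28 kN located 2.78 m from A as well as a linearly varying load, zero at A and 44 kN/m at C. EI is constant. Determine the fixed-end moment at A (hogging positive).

M_A = 224.4 kN·m

Take the two fixed-end moments M_A, M_C as redundants; the released structure is the simple span AC.
Simple-span end rotations at A and C under the given loads:
  at A: point load 28 at a = 2.78: Pab(L + b)/(6LEI) = 188.8/EI
  at C: point load 28 at a = 2.78: Pab(L + a)/(6LEI) = 135/EI
  at A: triangular load, peak 44: 7w₀L³/(360EI) = 1170/EI
  at C: triangular load, peak 44: w₀L³/(45EI) = 1337/EI
  θ_A0 = 1359/EI,  θ_C0 = 1472/EI
Flexibility coefficients: a unit moment at one end gives L/(3EI) there and L/(6EI) at the far end, so f₁₁ = f₂₂ = 3.7/EI and f₁₂ = f₂₁ = 1.85/EI.
Compatibility — zero rotation at each built-in end:
  3.7 M_A + 1.85 M_C = 1359
  1.85 M_A + 3.7 M_C = 1472
Solving the pair gives M_A = 224.4 kN·m and M_C = 285.7 kN·m (hogging).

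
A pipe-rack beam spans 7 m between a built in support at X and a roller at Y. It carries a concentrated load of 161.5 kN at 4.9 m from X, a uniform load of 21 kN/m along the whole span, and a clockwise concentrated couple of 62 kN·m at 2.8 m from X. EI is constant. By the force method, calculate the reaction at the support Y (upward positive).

R_Y = 154.6 kN

Release the roller at Y. Primary structure: cantilever fixed at X.
Primary-structure tip deflection at Y by superposition:
  point load 161.5 at a = 4.9: Pa²(3L − a)/(6EI) = 10405/EI
  UDL 21: wL⁴/(8EI) = 6303/EI
  clockwise couple 62 at a = 2.8: M₀a(2L − a)/(2EI) = 972.2/EI
  δ_0 = 17680/EI
Flexibility coefficient — unit upward force at Y: δ_{YY} = L³/(3EI) = 114.3/EI.
Compatibility at Y: δ_0 − R_Y·δ_{YY} = 0, so R_Y = 17680/114.3 = 154.6 kN.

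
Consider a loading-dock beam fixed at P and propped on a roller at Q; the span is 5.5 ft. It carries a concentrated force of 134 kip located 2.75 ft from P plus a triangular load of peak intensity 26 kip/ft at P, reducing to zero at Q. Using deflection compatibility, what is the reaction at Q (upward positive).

R_Q = 56.17 kip

Take the reaction at Q as the redundant and release it; the primary structure is a cantilever fixed at P.
Deflection at Q on the released cantilever, summing each load's contribution:
  point load 134 at a = 2.75: Pa²(3L − a)/(6EI) = 2322/EI
  triangular load, peak 26 at the fixed end: w₀L⁴/(30EI) = 793.1/EI
  δ_0 = 3115/EI
Flexibility coefficient — unit upward force at Q: δ_{QQ} = L³/(3EI) = 55.46/EI.
The prop prevents deflection at Q: R_Q = δ_0/δ_{QQ} = 3115/55.46 = 56.17 kip.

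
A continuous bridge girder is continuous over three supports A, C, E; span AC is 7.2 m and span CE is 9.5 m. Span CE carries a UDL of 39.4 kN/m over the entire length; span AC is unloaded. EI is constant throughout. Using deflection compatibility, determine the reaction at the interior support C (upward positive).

Take M_C as the redundant. Released structure: two simple spans AC and CE with a hinge at C.
Discontinuity in slope at C on the released structure — sum the simple-span end rotations:
  span CE: UDL 39.4: wL³/(24EI) = 1408/EI
  relative rotation θ_0 = (0 + 1408)/EI = 1408/EI
A unit hogging moment at C produces rotation L₁/(3EI) + L₂/(3EI) = 5.567/EI.
Slope continuity at C: θ_0 = M_C·5.567/EI, so M_C = 1408/5.567 = 252.8 kN·m (hogging).
Span AC, ΣM about A with M_C applied at C: R_C^{AC}·7.2 = 0 + 252.8, so R_C^{AC} = 35.12 kN and R_A = 0 − 35.12 = -35.12 kN.
Span CE, ΣM about E: R_C^{CE}·9.5 = 1778 + 252.8, so R_C^{CE} = 213.8 kN and R_E = 374.3 − 213.8 = 160.5 kN.
R_C = 35.12 + 213.8 = 248.9 kN.

R_C = 248.9 kN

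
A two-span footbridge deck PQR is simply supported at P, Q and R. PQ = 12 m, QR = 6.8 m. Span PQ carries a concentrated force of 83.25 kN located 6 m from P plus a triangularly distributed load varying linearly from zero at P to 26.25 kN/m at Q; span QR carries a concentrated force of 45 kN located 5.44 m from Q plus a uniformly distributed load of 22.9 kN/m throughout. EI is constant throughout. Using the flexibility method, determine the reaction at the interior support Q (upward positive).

Take M_Q as the redundant. Released structure: two simple spans PQ and QR with a hinge at Q.
Rotations at Q on the released spans (each span's end-slope, ×1/EI):
  span PQ: point load 83.25 at a = 6: Pab(L + a)/(6LEI) = 749.2/EI
  span PQ: triangular load, peak 26.25: w₀L³/(45EI) = 1008/EI
  span QR: point load 45 at a = 5.44: Pab(L + b)/(6LEI) = 66.59/EI
  span QR: UDL 22.9: wL³/(24EI) = 300/EI
  relative rotation θ_0 = (1757 + 366.6)/EI = 2124/EI
A unit hogging moment at Q produces rotation L₁/(3EI) + L₂/(3EI) = 6.267/EI.
Slope continuity at Q: θ_0 = M_Q·6.267/EI, so M_Q = 2124/6.267 = 338.9 kN·m (hogging).
Span PQ, ΣM about P with M_Q applied at Q: R_Q^{PQ}·12 = 1760 + 338.9, so R_Q^{PQ} = 174.9 kN and R_P = 240.8 − 174.9 = 65.88 kN.
Span QR, ΣM about R: R_Q^{QR}·6.8 = 590.6 + 338.9, so R_Q^{QR} = 136.7 kN and R_R = 200.7 − 136.7 = 64.02 kN.
R_Q = 174.9 + 136.7 = 311.6 kN.

R_Q = 311.6 kN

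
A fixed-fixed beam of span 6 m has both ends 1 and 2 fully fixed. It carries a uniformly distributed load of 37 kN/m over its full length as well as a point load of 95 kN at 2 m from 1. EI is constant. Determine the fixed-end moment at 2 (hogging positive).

M_2 = 153.2 kN·m

Release both end moments; the primary structure is a simply-supported span 12 with redundants M_1 and M_2.
End rotations of the released simple span under the applied load (×1/EI):
  at 1: UDL 37: wL³/(24EI) = 333/EI
  at 2: UDL 37: wL³/(24EI) = 333/EI
  at 1: point load 95 at a = 2: Pab(L + b)/(6LEI) = 211.1/EI
  at 2: point load 95 at a = 2: Pab(L + a)/(6LEI) = 168.9/EI
  θ_10 = 544.1/EI,  θ_20 = 501.9/EI
Flexibility coefficients: a unit moment at one end gives L/(3EI) there and L/(6EI) at the far end, so f₁₁ = f₂₂ = 2/EI and f₁₂ = f₂₁ = 1/EI.
Compatibility — zero rotation at each built-in end:
  2 M_1 + 1 M_2 = 544.1
  1 M_1 + 2 M_2 = 501.9
Solving the pair gives M_1 = 195.4 kN·m and M_2 = 153.2 kN·m (hogging).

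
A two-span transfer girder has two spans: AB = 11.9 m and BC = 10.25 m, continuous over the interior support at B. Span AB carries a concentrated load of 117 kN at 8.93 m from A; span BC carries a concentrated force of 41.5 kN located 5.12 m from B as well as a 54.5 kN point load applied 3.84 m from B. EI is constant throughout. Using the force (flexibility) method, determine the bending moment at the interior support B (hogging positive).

Insert a hinge at B; M_B is the redundant, and each span becomes simply supported.
End slopes at the hinge B, treating each span as simply supported:
  span AB: point load 117 at a = 8.93: Pab(L + a)/(6LEI) = 905.3/EI
  span BC: point load 41.5 at a = 5.12: Pab(L + b)/(6LEI) = 272.6/EI
  span BC: point load 54.5 at a = 3.84: Pab(L + b)/(6LEI) = 363.4/EI
  relative rotation θ_0 = (905.3 + 636)/EI = 1541/EI
A unit hogging moment at B produces rotation L₁/(3EI) + L₂/(3EI) = 7.383/EI.
Compatibility: M_B·(L₁+L₂)/(3EI) = θ_0, giving M_B = 208.8 kN·m (hogging).

M_B = 208.8 kN·m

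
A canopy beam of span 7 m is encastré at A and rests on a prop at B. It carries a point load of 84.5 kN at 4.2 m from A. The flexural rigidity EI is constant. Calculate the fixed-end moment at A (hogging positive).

M_A = 99.37 kN·m

Choose R_B as the redundant. The primary structure is the cantilever fixed at A.
Downward deflection at the released point B due to the loads:
  point load 84.5 at a = 4.2: Pa²(3L − a)/(6EI) = 4174/EI
Tip deflection under a unit load at B: L³/(3EI) = 114.3/EI.
Compatibility at B: δ_0 − R_B·δ_{BB} = 0, so R_B = 4174/114.3 = 36.5 kN.
Moment equilibrium about A: M_A = Σ(load moments about A) − R_B·L = 354.9 − 36.5×7 = 99.37 kN·m.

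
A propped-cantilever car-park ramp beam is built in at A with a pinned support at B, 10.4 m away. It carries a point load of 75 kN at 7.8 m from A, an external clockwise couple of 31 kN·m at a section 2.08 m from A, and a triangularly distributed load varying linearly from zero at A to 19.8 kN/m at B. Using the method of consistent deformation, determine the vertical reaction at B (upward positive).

Release the roller at B. Primary structure: cantilever fixed at A.
Deflection at B on the released cantilever, summing each load's contribution:
  point load 75 at a = 7.8: Pa²(3L − a)/(6EI) = 17796/EI
  clockwise couple 31 at a = 2.08: M₀a(2L − a)/(2EI) = 603.5/EI
  triangular load, peak 19.8 at the free end: 11w₀L⁴/(120EI) = 21233/EI
  δ_0 = 39632/EI
Tip deflection under a unit load at B: L³/(3EI) = 375/EI.
The prop prevents deflection at B: R_B = δ_0/δ_{BB} = 39632/375 = 105.7 kN.

R_B = 105.7 kN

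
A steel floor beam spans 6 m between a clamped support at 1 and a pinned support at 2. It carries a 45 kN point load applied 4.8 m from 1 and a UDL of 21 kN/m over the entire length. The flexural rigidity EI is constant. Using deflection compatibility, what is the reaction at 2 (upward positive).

Choose R_2 as the redundant. The primary structure is the cantilever fixed at 1.
Deflection at 2 on the released cantilever, summing each load's contribution:
  point load 45 at a = 4.8: Pa²(3L − a)/(6EI) = 2281/EI
  UDL 21: wL⁴/(8EI) = 3402/EI
  δ_0 = 5683/EI
Tip deflection under a unit load at 2: L³/(3EI) = 72/EI.
Compatibility at 2: δ_0 − R_2·δ_{22} = 0, so R_2 = 5683/72 = 78.93 kN.

R_2 = 78.93 kN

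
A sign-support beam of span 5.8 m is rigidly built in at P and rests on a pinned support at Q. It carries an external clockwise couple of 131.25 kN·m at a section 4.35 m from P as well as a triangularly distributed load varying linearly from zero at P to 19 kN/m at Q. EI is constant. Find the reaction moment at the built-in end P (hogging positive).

Choose R_Q as the redundant. The primary structure is the cantilever fixed at P.
Primary-structure tip deflection at Q by superposition:
  clockwise couple 131.25 at a = 4.35: M₀a(2L − a)/(2EI) = 2070/EI
  triangular load, peak 19 at the free end: 11w₀L⁴/(120EI) = 1971/EI
  δ_0 = 4041/EI
Tip deflection under a unit load at Q: L³/(3EI) = 65.04/EI.
Compatibility at Q: δ_0 − R_Q·δ_{QQ} = 0, so R_Q = 4041/65.04 = 62.13 kN.
Moment equilibrium about P: M_P = Σ(load moments about P) − R_Q·L = 344.3 − 62.13×5.8 = -16.04 kN·m.

M_P = -16.04 kN·m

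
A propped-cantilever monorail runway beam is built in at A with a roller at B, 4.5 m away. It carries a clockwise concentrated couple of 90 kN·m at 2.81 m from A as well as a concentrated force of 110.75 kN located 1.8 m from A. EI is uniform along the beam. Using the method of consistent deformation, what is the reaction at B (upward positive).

R_B = 48.8 kN

Remove the prop at B; the released (primary) structure is a cantilever built in at A.
Downward deflection at the released point B due to the loads:
  clockwise couple 90 at a = 2.81: M₀a(2L − a)/(2EI) = 782.7/EI
  point load 110.75 at a = 1.8: Pa²(3L − a)/(6EI) = 699.7/EI
  δ_0 = 1482/EI
Flexibility coefficient — unit upward force at B: δ_{BB} = L³/(3EI) = 30.38/EI.
The prop prevents deflection at B: R_B = δ_0/δ_{BB} = 1482/30.38 = 48.8 kN.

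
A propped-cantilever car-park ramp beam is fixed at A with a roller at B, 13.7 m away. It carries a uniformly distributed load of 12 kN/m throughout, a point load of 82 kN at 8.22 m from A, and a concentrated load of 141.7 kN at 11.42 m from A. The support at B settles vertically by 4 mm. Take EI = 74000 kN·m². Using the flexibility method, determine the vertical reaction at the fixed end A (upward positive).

R_A = 184.7 kN

Choose R_B as the redundant. The primary structure is the cantilever fixed at A.
Free-end deflection of the primary structure under the applied loading (downward +):
  UDL 12: wL⁴/(8EI) = 52841/EI
  point load 82 at a = 8.22: Pa²(3L − a)/(6EI) = 30363/EI
  point load 141.7 at a = 11.42: Pa²(3L − a)/(6EI) = 91414/EI
  δ_0 = 174618/EI
Flexibility coefficient — unit upward force at B: δ_{BB} = L³/(3EI) = 857.1/EI.
With EI = 74000 kN·m²: δ_0 = 2.3597 m and δ_{BB} = 0.011583 m/kN.
Compatibility — the beam at B must follow the support down by 0.004 m: δ_0 − R_B·δ_{BB} = 0.004, so R_B = (2.3597 − 0.004)/0.011583 = 203.4 kN.
Vertical equilibrium: R_A = ΣP − R_B = 388.1 − 203.4 = 184.7 kN.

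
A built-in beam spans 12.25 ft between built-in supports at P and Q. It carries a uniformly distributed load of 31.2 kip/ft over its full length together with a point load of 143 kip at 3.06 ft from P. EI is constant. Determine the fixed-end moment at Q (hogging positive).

Release both end moments; the primary structure is a simply-supported span PQ with redundants M_P and M_Q.
On the primary (simply-supported) span, the end slopes from the loading are:
  at P: UDL 31.2: wL³/(24EI) = 2390/EI
  at Q: UDL 31.2: wL³/(24EI) = 2390/EI
  at P: point load 143 at a = 3.06: Pab(L + b)/(6LEI) = 1173/EI
  at Q: point load 143 at a = 3.06: Pab(L + a)/(6LEI) = 837.6/EI
  θ_P0 = 3563/EI,  θ_Q0 = 3227/EI
Flexibility coefficients: a unit moment at one end gives L/(3EI) there and L/(6EI) at the far end, so f₁₁ = f₂₂ = 4.083/EI and f₁₂ = f₂₁ = 2.042/EI.
Compatibility — zero rotation at each built-in end:
  4.083 M_P + 2.042 M_Q = 3563
  2.042 M_P + 4.083 M_Q = 3227
Solving the pair gives M_P = 636.4 kip·ft and M_Q = 472.2 kip·ft (hogging).

M_Q = 472.2 kip·ft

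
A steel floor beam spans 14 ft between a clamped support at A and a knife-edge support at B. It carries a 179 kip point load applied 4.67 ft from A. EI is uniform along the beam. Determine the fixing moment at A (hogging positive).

Take the reaction at B as the redundant and release it; the primary structure is a cantilever fixed at A.
Downward deflection at the released point B due to the loads:
  point load 179 at a = 4.67: Pa²(3L − a)/(6EI) = 24288/EI
Tip deflection under a unit load at B: L³/(3EI) = 914.7/EI.
The prop prevents deflection at B: R_B = δ_0/δ_{BB} = 24288/914.7 = 26.55 kip.
Moment equilibrium about A: M_A = Σ(load moments about A) − R_B·L = 835.9 − 26.55×14 = 464.2 kip·ft.

M_A = 464.2 kip·ft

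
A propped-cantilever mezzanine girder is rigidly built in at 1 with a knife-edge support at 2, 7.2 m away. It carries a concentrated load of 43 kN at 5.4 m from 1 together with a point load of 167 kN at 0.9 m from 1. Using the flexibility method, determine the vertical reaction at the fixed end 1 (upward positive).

Take the reaction at 2 as the redundant and release it; the primary structure is a cantilever fixed at 1.
Primary-structure tip deflection at 2 by superposition:
  point load 43 at a = 5.4: Pa²(3L − a)/(6EI) = 3385/EI
  point load 167 at a = 0.9: Pa²(3L − a)/(6EI) = 466.7/EI
  δ_0 = 3852/EI
Flexibility coefficient — unit upward force at 2: δ_{22} = L³/(3EI) = 124.4/EI.
Compatibility at 2: δ_0 − R_2·δ_{22} = 0, so R_2 = 3852/124.4 = 30.96 kN.
Vertical equilibrium: R_1 = ΣP − R_2 = 210 − 30.96 = 179 kN.

R_1 = 179 kN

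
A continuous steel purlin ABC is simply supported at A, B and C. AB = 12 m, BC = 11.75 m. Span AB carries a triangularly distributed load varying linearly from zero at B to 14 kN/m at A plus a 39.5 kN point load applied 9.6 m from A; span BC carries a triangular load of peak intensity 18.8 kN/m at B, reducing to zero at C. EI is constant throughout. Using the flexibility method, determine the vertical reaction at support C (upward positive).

R_C = 21.54 kN

Insert a hinge at B; M_B is the redundant, and each span becomes simply supported.
End slopes at the hinge B, treating each span as simply supported:
  span AB: triangular load, peak 14: 7w₀L³/(360EI) = 470.4/EI
  span AB: point load 39.5 at a = 9.6: Pab(L + a)/(6LEI) = 273/EI
  span BC: triangular load, peak 18.8: w₀L³/(45EI) = 677.7/EI
  relative rotation θ_0 = (743.4 + 677.7)/EI = 1421/EI
A unit hogging moment at B produces rotation L₁/(3EI) + L₂/(3EI) = 7.917/EI.
Slope continuity at B: θ_0 = M_B·7.917/EI, so M_B = 1421/7.917 = 179.5 kN·m (hogging).
Span BC, ΣM about C: R_B^{BC}·11.75 = 865.2 + 179.5, so R_B^{BC} = 88.91 kN and R_C = 110.5 − 88.91 = 21.54 kN.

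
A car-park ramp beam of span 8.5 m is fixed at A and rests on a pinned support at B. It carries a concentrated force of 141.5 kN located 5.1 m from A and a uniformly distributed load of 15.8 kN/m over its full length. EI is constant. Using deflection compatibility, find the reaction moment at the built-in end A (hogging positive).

Release the roller at B. Primary structure: cantilever fixed at A.
Free-end deflection of the primary structure under the applied loading (downward +):
  point load 141.5 at a = 5.1: Pa²(3L − a)/(6EI) = 12513/EI
  UDL 15.8: wL⁴/(8EI) = 10310/EI
  δ_0 = 22823/EI
Flexibility coefficient — unit upward force at B: δ_{BB} = L³/(3EI) = 204.7/EI.
Compatibility at B: δ_0 − R_B·δ_{BB} = 0, so R_B = 22823/204.7 = 111.5 kN.
Moment equilibrium about A: M_A = Σ(load moments about A) − R_B·L = 1292 − 111.5×8.5 = 344.8 kN·m.

M_A = 344.8 kN·m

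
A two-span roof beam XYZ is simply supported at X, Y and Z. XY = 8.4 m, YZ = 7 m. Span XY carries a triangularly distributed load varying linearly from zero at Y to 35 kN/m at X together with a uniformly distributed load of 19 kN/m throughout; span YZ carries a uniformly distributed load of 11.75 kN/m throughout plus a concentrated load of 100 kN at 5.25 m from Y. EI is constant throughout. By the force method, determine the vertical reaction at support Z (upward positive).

R_Z = 81.84 kN

Release continuity at Y by inserting a hinge; the redundant is the internal moment M_Y. The primary structure is two simply-supported spans XY and YZ.
Discontinuity in slope at Y on the released structure — sum the simple-span end rotations:
  span XY: triangular load, peak 35: 7w₀L³/(360EI) = 403.4/EI
  span XY: UDL 19: wL³/(24EI) = 469.2/EI
  span YZ: UDL 11.75: wL³/(24EI) = 167.9/EI
  span YZ: point load 100 at a = 5.25: Pab(L + b)/(6LEI) = 191.4/EI
  relative rotation θ_0 = (872.6 + 359.3)/EI = 1232/EI
A unit hogging moment at Y produces rotation L₁/(3EI) + L₂/(3EI) = 5.133/EI.
Slope continuity at Y: θ_0 = M_Y·5.133/EI, so M_Y = 1232/5.133 = 240 kN·m (hogging).
Span YZ, ΣM about Z: R_Y^{YZ}·7 = 462.9 + 240, so R_Y^{YZ} = 100.4 kN and R_Z = 182.2 − 100.4 = 81.84 kN.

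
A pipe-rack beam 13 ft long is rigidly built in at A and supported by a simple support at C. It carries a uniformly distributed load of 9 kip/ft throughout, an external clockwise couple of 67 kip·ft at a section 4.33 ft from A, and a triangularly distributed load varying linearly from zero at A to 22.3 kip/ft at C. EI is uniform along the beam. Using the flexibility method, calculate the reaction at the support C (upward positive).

R_C = 127.9 kip

Take the reaction at C as the redundant and release it; the primary structure is a cantilever fixed at A.
Downward deflection at the released point C due to the loads:
  UDL 9: wL⁴/(8EI) = 32131/EI
  clockwise couple 67 at a = 4.33: M₀a(2L − a)/(2EI) = 3143/EI
  triangular load, peak 22.3 at the free end: 11w₀L⁴/(120EI) = 58383/EI
  δ_0 = 93658/EI
Flexibility coefficient — unit upward force at C: δ_{CC} = L³/(3EI) = 732.3/EI.
The prop prevents deflection at C: R_C = δ_0/δ_{CC} = 93658/732.3 = 127.9 kip.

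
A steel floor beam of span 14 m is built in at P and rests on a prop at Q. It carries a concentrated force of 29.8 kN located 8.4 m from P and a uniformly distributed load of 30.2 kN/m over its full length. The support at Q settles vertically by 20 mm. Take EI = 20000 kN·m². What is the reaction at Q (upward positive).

R_Q = 171 kN

Take the reaction at Q as the redundant and release it; the primary structure is a cantilever fixed at P.
Free-end deflection of the primary structure under the applied loading (downward +):
  point load 29.8 at a = 8.4: Pa²(3L − a)/(6EI) = 11775/EI
  UDL 30.2: wL⁴/(8EI) = 145020/EI
  δ_0 = 156795/EI
Flexibility coefficient — unit upward force at Q: δ_{QQ} = L³/(3EI) = 914.7/EI.
With EI = 20000 kN·m²: δ_0 = 7.8398 m and δ_{QQ} = 0.045733 m/kN.
Compatibility — the beam at Q must follow the support down by 0.02 m: δ_0 − R_Q·δ_{QQ} = 0.02, so R_Q = (7.8398 − 0.02)/0.045733 = 171 kN.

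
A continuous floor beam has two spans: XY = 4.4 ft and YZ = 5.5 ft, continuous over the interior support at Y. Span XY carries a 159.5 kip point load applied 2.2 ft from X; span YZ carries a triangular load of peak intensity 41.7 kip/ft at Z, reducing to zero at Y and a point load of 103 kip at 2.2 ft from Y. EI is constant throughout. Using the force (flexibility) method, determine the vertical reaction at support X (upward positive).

Take M_Y as the redundant. Released structure: two simple spans XY and YZ with a hinge at Y.
Discontinuity in slope at Y on the released structure — sum the simple-span end rotations:
  span XY: point load 159.5 at a = 2.2: Pab(L + a)/(6LEI) = 193/EI
  span YZ: triangular load, peak 41.7: 7w₀L³/(360EI) = 134.9/EI
  span YZ: point load 103 at a = 2.2: Pab(L + b)/(6LEI) = 199.4/EI
  relative rotation θ_0 = (193 + 334.3)/EI = 527.3/EI
A unit hogging moment at Y produces rotation L₁/(3EI) + L₂/(3EI) = 3.3/EI.
Slope continuity at Y: θ_0 = M_Y·3.3/EI, so M_Y = 527.3/3.3 = 159.8 kip·ft (hogging).
Span XY, ΣM about X with M_Y applied at Y: R_Y^{XY}·4.4 = 350.9 + 159.8, so R_Y^{XY} = 116.1 kip and R_X = 159.5 − 116.1 = 43.43 kip.

R_X = 43.43 kip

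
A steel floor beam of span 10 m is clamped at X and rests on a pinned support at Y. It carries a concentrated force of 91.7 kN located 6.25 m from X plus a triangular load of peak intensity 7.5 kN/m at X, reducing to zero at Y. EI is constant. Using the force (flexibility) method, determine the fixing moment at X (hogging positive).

Release the roller at Y. Primary structure: cantilever fixed at X.
Deflection at Y on the released cantilever, summing each load's contribution:
  point load 91.7 at a = 6.25: Pa²(3L − a)/(6EI) = 14179/EI
  triangular load, peak 7.5 at the fixed end: w₀L⁴/(30EI) = 2500/EI
  δ_0 = 16679/EI
Tip deflection under a unit load at Y: L³/(3EI) = 333.3/EI.
The prop prevents deflection at Y: R_Y = δ_0/δ_{YY} = 16679/333.3 = 50.04 kN.
Moment equilibrium about X: M_X = Σ(load moments about X) − R_Y·L = 698.1 − 50.04×10 = 197.8 kN·m.

M_X = 197.8 kN·m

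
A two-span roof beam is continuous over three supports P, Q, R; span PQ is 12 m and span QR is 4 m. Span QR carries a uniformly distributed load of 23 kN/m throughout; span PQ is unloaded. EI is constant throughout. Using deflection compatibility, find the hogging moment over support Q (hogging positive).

Insert a hinge at Q; M_Q is the redundant, and each span becomes simply supported.
Discontinuity in slope at Q on the released structure — sum the simple-span end rotations:
  span QR: UDL 23: wL³/(24EI) = 61.33/EI
  relative rotation θ_0 = (0 + 61.33)/EI = 61.33/EI
A unit hogging moment at Q produces rotation L₁/(3EI) + L₂/(3EI) = 5.333/EI.
Slope continuity at Q: θ_0 = M_Q·5.333/EI, so M_Q = 61.33/5.333 = 11.5 kN·m (hogging).

M_Q = 11.5 kN·m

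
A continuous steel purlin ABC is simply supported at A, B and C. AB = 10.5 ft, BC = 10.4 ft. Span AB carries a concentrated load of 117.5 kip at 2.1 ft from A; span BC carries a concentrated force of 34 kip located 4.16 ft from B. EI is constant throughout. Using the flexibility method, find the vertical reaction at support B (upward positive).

Take M_B as the redundant. Released structure: two simple spans AB and BC with a hinge at B.
Rotations at B on the released spans (each span's end-slope, ×1/EI):
  span AB: point load 117.5 at a = 2.1: Pab(L + a)/(6LEI) = 414.5/EI
  span BC: point load 34 at a = 4.16: Pab(L + b)/(6LEI) = 235.4/EI
  relative rotation θ_0 = (414.5 + 235.4)/EI = 649.9/EI
A unit hogging moment at B produces rotation L₁/(3EI) + L₂/(3EI) = 6.967/EI.
Compatibility: M_B·(L₁+L₂)/(3EI) = θ_0, giving M_B = 93.29 kip·ft (hogging).
Span AB, ΣM about A with M_B applied at B: R_B^{AB}·10.5 = 246.8 + 93.29, so R_B^{AB} = 32.38 kip and R_A = 117.5 − 32.38 = 85.12 kip.
Span BC, ΣM about C: R_B^{BC}·10.4 = 212.2 + 93.29, so R_B^{BC} = 29.37 kip and R_C = 34 − 29.37 = 4.63 kip.
R_B = 32.38 + 29.37 = 61.75 kip.

R_B = 61.75 kip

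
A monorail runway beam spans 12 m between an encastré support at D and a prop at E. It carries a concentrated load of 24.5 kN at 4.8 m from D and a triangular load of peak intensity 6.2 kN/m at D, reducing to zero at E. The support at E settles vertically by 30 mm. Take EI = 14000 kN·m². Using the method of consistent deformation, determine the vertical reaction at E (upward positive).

R_E = 11.81 kN

Take the reaction at E as the redundant and release it; the primary structure is a cantilever fixed at D.
Downward deflection at the released point E due to the loads:
  point load 24.5 at a = 4.8: Pa²(3L − a)/(6EI) = 2935/EI
  triangular load, peak 6.2 at the fixed end: w₀L⁴/(30EI) = 4285/EI
  δ_0 = 7221/EI
Flexibility coefficient — unit upward force at E: δ_{EE} = L³/(3EI) = 576/EI.
With EI = 14000 kN·m²: δ_0 = 0.51577 m and δ_{EE} = 0.041143 m/kN.
Compatibility — the beam at E must follow the support down by 0.03 m: δ_0 − R_E·δ_{EE} = 0.03, so R_E = (0.51577 − 0.03)/0.041143 = 11.81 kN.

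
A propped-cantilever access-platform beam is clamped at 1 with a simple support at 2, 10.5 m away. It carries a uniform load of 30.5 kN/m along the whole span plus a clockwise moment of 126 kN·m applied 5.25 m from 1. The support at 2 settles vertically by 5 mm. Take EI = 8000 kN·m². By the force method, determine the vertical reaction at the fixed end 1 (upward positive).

R_1 = 186.8 kN

Choose R_2 as the redundant. The primary structure is the cantilever fixed at 1.
Deflection at 2 on the released cantilever, summing each load's contribution:
  UDL 30.5: wL⁴/(8EI) = 46341/EI
  clockwise couple 126 at a = 5.25: M₀a(2L − a)/(2EI) = 5209/EI
  δ_0 = 51550/EI
Tip deflection under a unit load at 2: L³/(3EI) = 385.9/EI.
With EI = 8000 kN·m²: δ_0 = 6.4438 m and δ_{22} = 0.048234 m/kN.
Compatibility — the beam at 2 must follow the support down by 0.005 m: δ_0 − R_2·δ_{22} = 0.005, so R_2 = (6.4438 − 0.005)/0.048234 = 133.5 kN.
Vertical equilibrium: R_1 = ΣP − R_2 = 320.2 − 133.5 = 186.8 kN.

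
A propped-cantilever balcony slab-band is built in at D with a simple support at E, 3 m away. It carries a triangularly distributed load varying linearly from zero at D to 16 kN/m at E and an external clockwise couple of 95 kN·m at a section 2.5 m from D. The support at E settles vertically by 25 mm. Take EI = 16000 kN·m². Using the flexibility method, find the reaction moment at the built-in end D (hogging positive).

Choose R_E as the redundant. The primary structure is the cantilever fixed at D.
Primary-structure tip deflection at E by superposition:
  triangular load, peak 16 at the free end: 11w₀L⁴/(120EI) = 118.8/EI
  clockwise couple 95 at a = 2.5: M₀a(2L − a)/(2EI) = 415.6/EI
  δ_0 = 534.4/EI
Flexibility coefficient — unit upward force at E: δ_{EE} = L³/(3EI) = 9/EI.
With EI = 16000 kN·m²: δ_0 = 0.033402 m and δ_{EE} = 0.000562 m/kN.
Compatibility — the beam at E must follow the support down by 0.025 m: δ_0 − R_E·δ_{EE} = 0.025, so R_E = (0.033402 − 0.025)/0.000562 = 14.94 kN.
Moment equilibrium about D: M_D = Σ(load moments about D) − R_E·L = 143 − 14.94×3 = 98.19 kN·m.

M_D = 98.19 kN·m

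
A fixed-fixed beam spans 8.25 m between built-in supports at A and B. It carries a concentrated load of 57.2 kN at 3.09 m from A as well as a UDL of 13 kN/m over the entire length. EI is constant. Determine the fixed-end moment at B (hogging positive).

Release both end moments; the primary structure is a simply-supported span AB with redundants M_A and M_B.
End rotations of the released simple span under the applied load (×1/EI):
  at A: point load 57.2 at a = 3.09: Pab(L + b)/(6LEI) = 247.1/EI
  at B: point load 57.2 at a = 3.09: Pab(L + a)/(6LEI) = 208.9/EI
  at A: UDL 13: wL³/(24EI) = 304.2/EI
  at B: UDL 13: wL³/(24EI) = 304.2/EI
  θ_A0 = 551.2/EI,  θ_B0 = 513.1/EI
Flexibility coefficients: a unit moment at one end gives L/(3EI) there and L/(6EI) at the far end, so f₁₁ = f₂₂ = 2.75/EI and f₁₂ = f₂₁ = 1.375/EI.
Compatibility — zero rotation at each built-in end:
  2.75 M_A + 1.375 M_B = 551.2
  1.375 M_A + 2.75 M_B = 513.1
Solving the pair gives M_A = 142.9 kN·m and M_B = 115.1 kN·m (hogging).

M_B = 115.1 kN·m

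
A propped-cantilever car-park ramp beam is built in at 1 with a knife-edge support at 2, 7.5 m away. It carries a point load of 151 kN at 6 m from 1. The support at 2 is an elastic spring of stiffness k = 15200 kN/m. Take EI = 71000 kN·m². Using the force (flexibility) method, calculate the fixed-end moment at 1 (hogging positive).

M_1 = 134.4 kN·m

Release the roller at 2. Primary structure: cantilever fixed at 1.
Free-end deflection of the primary structure under the applied loading (downward +):
  point load 151 at a = 6: Pa²(3L − a)/(6EI) = 14949/EI
Tip deflection under a unit load at 2: L³/(3EI) = 140.6/EI.
With EI = 71000 kN·m²: δ_0 = 0.21055 m and δ_{22} = 0.001981 m/kN.
Compatibility — the spring shortens by R_2/k under the reaction it provides: δ_0 − R_2·δ_{22} = R_2/k. With 1/k = 0.000066 m/kN, R_2 = δ_0 / (δ_{22} + 1/k) = 0.21055 / (0.001981 + 0.000066) = 102.9 kN.
Moment equilibrium about 1: M_1 = Σ(load moments about 1) − R_2·L = 906 − 102.9×7.5 = 134.4 kN·m.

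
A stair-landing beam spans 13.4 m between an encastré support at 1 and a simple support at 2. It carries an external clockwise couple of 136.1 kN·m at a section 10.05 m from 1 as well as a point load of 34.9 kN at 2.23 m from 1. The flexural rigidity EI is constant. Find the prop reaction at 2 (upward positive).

R_2 = 15.65 kN

Take the reaction at 2 as the redundant and release it; the primary structure is a cantilever fixed at 1.
Free-end deflection of the primary structure under the applied loading (downward +):
  clockwise couple 136.1 at a = 10.05: M₀a(2L − a)/(2EI) = 11455/EI
  point load 34.9 at a = 2.23: Pa²(3L − a)/(6EI) = 1098/EI
  δ_0 = 12554/EI
Tip deflection under a unit load at 2: L³/(3EI) = 802/EI.
Compatibility at 2: δ_0 − R_2·δ_{22} = 0, so R_2 = 12554/802 = 15.65 kN.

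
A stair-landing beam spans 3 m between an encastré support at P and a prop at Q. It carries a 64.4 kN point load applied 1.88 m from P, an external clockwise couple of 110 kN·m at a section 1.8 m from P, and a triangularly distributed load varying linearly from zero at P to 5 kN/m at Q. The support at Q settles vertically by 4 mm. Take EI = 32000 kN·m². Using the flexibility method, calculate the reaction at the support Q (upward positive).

R_Q = 66.11 kN

Take the reaction at Q as the redundant and release it; the primary structure is a cantilever fixed at P.
Downward deflection at the released point Q due to the loads:
  point load 64.4 at a = 1.88: Pa²(3L − a)/(6EI) = 270.1/EI
  clockwise couple 110 at a = 1.8: M₀a(2L − a)/(2EI) = 415.8/EI
  triangular load, peak 5 at the free end: 11w₀L⁴/(120EI) = 37.12/EI
  δ_0 = 723/EI
Tip deflection under a unit load at Q: L³/(3EI) = 9/EI.
With EI = 32000 kN·m²: δ_0 = 0.022595 m and δ_{QQ} = 0.000281 m/kN.
Compatibility — the beam at Q must follow the support down by 0.004 m: δ_0 − R_Q·δ_{QQ} = 0.004, so R_Q = (0.022595 − 0.004)/0.000281 = 66.11 kN.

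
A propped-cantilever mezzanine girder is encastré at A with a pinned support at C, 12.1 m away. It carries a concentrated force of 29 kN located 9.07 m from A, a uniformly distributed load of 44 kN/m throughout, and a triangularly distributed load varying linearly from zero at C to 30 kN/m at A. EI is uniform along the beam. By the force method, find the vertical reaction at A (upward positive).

Remove the prop at C; the released (primary) structure is a cantilever built in at A.
Free-end deflection of the primary structure under the applied loading (downward +):
  point load 29 at a = 9.07: Pa²(3L − a)/(6EI) = 10827/EI
  UDL 44: wL⁴/(8EI) = 117897/EI
  triangular load, peak 30 at the fixed end: w₀L⁴/(30EI) = 21436/EI
  δ_0 = 150160/EI
Flexibility coefficient — unit upward force at C: δ_{CC} = L³/(3EI) = 590.5/EI.
The prop prevents deflection at C: R_C = δ_0/δ_{CC} = 150160/590.5 = 254.3 kN.
Vertical equilibrium: R_A = ΣP − R_C = 742.9 − 254.3 = 488.6 kN.

R_A = 488.6 kN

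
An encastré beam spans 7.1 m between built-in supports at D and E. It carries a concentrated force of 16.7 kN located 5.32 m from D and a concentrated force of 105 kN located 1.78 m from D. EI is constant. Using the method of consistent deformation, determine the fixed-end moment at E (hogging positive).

M_E = 51.8 kN·m

Release both end moments; the primary structure is a simply-supported span DE with redundants M_D and M_E.
End rotations of the released simple span under the applied load (×1/EI):
  at D: point load 16.7 at a = 5.32: Pab(L + b)/(6LEI) = 32.96/EI
  at E: point load 16.7 at a = 5.32: Pab(L + a)/(6LEI) = 46.11/EI
  at D: point load 105 at a = 1.78: Pab(L + b)/(6LEI) = 289.9/EI
  at E: point load 105 at a = 1.78: Pab(L + a)/(6LEI) = 207.3/EI
  θ_D0 = 322.9/EI,  θ_E0 = 253.4/EI
Flexibility coefficients: a unit moment at one end gives L/(3EI) there and L/(6EI) at the far end, so f₁₁ = f₂₂ = 2.367/EI and f₁₂ = f₂₁ = 1.183/EI.
Compatibility — zero rotation at each built-in end:
  2.367 M_D + 1.183 M_E = 322.9
  1.183 M_D + 2.367 M_E = 253.4
Solving the pair gives M_D = 110.5 kN·m and M_E = 51.8 kN·m (hogging).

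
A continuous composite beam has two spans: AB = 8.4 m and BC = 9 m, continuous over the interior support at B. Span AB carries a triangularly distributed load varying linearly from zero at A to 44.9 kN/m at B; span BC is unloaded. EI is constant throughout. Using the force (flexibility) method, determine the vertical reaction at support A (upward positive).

Release continuity at B by inserting a hinge; the redundant is the internal moment M_B. The primary structure is two simply-supported spans AB and BC.
Discontinuity in slope at B on the released structure — sum the simple-span end rotations:
  span AB: triangular load, peak 44.9: w₀L³/(45EI) = 591.4/EI
  relative rotation θ_0 = (591.4 + 0)/EI = 591.4/EI
A unit hogging moment at B produces rotation L₁/(3EI) + L₂/(3EI) = 5.8/EI.
Compatibility: M_B·(L₁+L₂)/(3EI) = θ_0, giving M_B = 102 kN·m (hogging).
Span AB, ΣM about A with M_B applied at B: R_B^{AB}·8.4 = 1056 + 102, so R_B^{AB} = 137.9 kN and R_A = 188.6 − 137.9 = 50.72 kN.

R_A = 50.72 kN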